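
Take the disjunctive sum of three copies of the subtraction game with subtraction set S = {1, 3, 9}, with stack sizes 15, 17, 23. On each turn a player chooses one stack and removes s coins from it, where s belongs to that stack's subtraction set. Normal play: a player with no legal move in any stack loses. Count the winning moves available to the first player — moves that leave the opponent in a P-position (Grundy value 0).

9

All stacks use S = {1, 3, 9}:
n :  0  1  2  3  4  5  6  7  8  9 10 11 12 13 14 15 16 17 18 19 20 21 22 23
G :  0  1  0  1  0  1  0  1  0  1  0  1  0  1  0  1  0  1  0  1  0  1  0  1
Stack A: G(15) = 1.
Stack B: G(17) = 1.
Stack C: G(23) = 1.
Combined Grundy value = 1 ⊕ 1 ⊕ 1 = 1.
A winning move leaves total XOR = 0, i.e. changes one component's Grundy value g to g ⊕ X where X is the current total.
Stack A: need g' = 1⊕1 = 0. Options: 15−1→G=0, 15−3→G=0, 15−9→G=0. Hits: 3.
Stack B: need g' = 1⊕1 = 0. Options: 17−1→G=0, 17−3→G=0, 17−9→G=0. Hits: 3.
Stack C: need g' = 1⊕1 = 0. Options: 23−1→G=0, 23−3→G=0, 23−9→G=0. Hits: 3.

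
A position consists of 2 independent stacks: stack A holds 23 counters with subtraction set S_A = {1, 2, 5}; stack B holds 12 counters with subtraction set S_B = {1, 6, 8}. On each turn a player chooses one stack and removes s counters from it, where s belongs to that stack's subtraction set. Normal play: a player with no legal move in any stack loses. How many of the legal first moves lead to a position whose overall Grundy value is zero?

Stack A, S = {1, 2, 5}:
G(0) = 0
G(1) = mex{0} = 1
G(2) = mex{1,0} = 2
G(3) = mex{2,1} = 0
G(4) = mex{0,2} = 1
G(5) = mex{1,0,0} = 2
G(6) = mex{2,1,1} = 0
G(7) = mex{0,2,2} = 1
G(8) = mex{1,0,0} = 2
G(9) = mex{2,1,1} = 0
G(10) = mex{0,2,2} = 1
G(11) = mex{1,0,0} = 2
G(12) = mex{2,1,1} = 0
G(13) = mex{0,2,2} = 1
G(14) = mex{1,0,0} = 2
G(15) = mex{2,1,1} = 0
G(16) = mex{0,2,2} = 1
G(17) = mex{1,0,0} = 2
G(18) = mex{2,1,1} = 0
G(19) = mex{0,2,2} = 1
G(20) = mex{1,0,0} = 2
G(21) = mex{2,1,1} = 0
G(22) = mex{0,2,2} = 1
G(23) = mex{1,0,0} = 2
G_A(23) = 2.
Stack B, S = {1, 6, 8}:
G(0) = 0
G(1) = mex{0} = 1
G(2) = mex{1} = 0
G(3) = mex{0} = 1
G(4) = mex{1} = 0
G(5) = mex{0} = 1
G(6) = mex{1,0} = 2
G(7) = mex{2,1} = 0
G(8) = mex{0,0,0} = 1
G(9) = mex{1,1,1} = 0
G(10) = mex{0,0,0} = 1
G(11) = mex{1,1,1} = 0
G(12) = mex{0,2,0} = 1
G_B(12) = 1.
Combined Grundy value = 2 ⊕ 1 = 3.
A winning move leaves total XOR = 0, i.e. changes one component's Grundy value g to g ⊕ X where X is the current total.
Stack A: need g' = 2⊕3 = 1. Options: 23−1→G=1, 23−2→G=0, 23−5→G=0. Hits: 1.
Stack B: need g' = 1⊕3 = 2. Options: 12−1→G=0, 12−6→G=2, 12−8→G=0. Hits: 1.

2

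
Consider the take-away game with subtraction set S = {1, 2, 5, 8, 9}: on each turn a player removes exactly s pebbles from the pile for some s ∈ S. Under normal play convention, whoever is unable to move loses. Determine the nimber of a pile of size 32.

2

G(0) = 0
G(1) = mex{0} = 1
G(2) = mex{1,0} = 2
G(3) = mex{2,1} = 0
G(4) = mex{0,2} = 1
G(5) = mex{1,0,0} = 2
G(6) = mex{2,1,1} = 0
G(7) = mex{0,2,2} = 1
G(8) = mex{1,0,0,0} = 2
G(9) = mex{2,1,1,1,0} = 3
G(10) = mex{3,2,2,2,1} = 0
G(11) = mex{0,3,0,0,2} = 1
G(12) = mex{1,0,1,1,0} = 2
G(13) = mex{2,1,2,2,1} = 0
G(14) = mex{0,2,3,0,2} = 1
G(15) = mex{1,0,0,1,0} = 2
G(16) = mex{2,1,1,2,1} = 0
G(17) = mex{0,2,2,3,2} = 1
G(18) = mex{1,0,0,0,3} = 2
G(19) = mex{2,1,1,1,0} = 3
G(20) = mex{3,2,2,2,1} = 0
G(21) = mex{0,3,0,0,2} = 1
G(22) = mex{1,0,1,1,0} = 2
G(23) = mex{2,1,2,2,1} = 0
G(24) = mex{0,2,3,0,2} = 1
G(25) = mex{1,0,0,1,0} = 2
G(26) = mex{2,1,1,2,1} = 0
G(27) = mex{0,2,2,3,2} = 1
G(28) = mex{1,0,0,0,3} = 2
G(29) = mex{2,1,1,1,0} = 3
G(30) = mex{3,2,2,2,1} = 0
G(31) = mex{0,3,0,0,2} = 1
G(32) = mex{1,0,1,1,0} = 2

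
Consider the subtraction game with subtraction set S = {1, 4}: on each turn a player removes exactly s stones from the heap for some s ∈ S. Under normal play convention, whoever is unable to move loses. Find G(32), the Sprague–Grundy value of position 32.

n :  0  1  2  3  4  5  6  7  8  9 10 11 12 13 14 15 16 17 18 19 20 21 22 23 24 25 26 27 28 29 30 31 32
G :  0  1  0  1  2  0  1  0  1  2  0  1  0  1  2  0  1  0  1  2  0  1  0  1  2  0  1  0  1  2  0  1  0

0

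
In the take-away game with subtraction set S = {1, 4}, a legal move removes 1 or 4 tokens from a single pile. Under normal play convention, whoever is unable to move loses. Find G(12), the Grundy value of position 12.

0

n :  0  1  2  3  4  5  6  7  8  9 10 11 12
G :  0  1  0  1  2  0  1  0  1  2  0  1  0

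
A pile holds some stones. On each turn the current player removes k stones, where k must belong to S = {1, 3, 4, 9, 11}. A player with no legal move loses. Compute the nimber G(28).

2

n :  0  1  2  3  4  5  6  7  8  9 10 11 12 13 14 15 16 17 18 19 20 21 22 23 24 25 26 27 28
G :  0  1  0  1  2  3  2  0  1  4  3  2  0  1  0  1  2  3  2  0  1  4  3  2  0  1  0  1  2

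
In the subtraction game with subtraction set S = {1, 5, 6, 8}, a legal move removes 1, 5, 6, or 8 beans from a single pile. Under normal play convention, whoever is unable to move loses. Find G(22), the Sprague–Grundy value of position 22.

0

n :  0  1  2  3  4  5  6  7  8  9 10 11 12 13 14 15 16 17 18 19 20 21 22
G :  0  1  0  1  0  1  2  3  2  3  2  0  1  0  1  0  1  2  3  2  3  2  0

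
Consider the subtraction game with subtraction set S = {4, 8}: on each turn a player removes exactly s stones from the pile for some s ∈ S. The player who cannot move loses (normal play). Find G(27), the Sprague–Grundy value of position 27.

0

G(0) = 0
G(1) = mex{} = 0
G(2) = mex{} = 0
G(3) = mex{} = 0
G(4) = mex{0} = 1
G(5) = mex{0} = 1
G(6) = mex{0} = 1
G(7) = mex{0} = 1
G(8) = mex{1,0} = 2
G(9) = mex{1,0} = 2
G(10) = mex{1,0} = 2
G(11) = mex{1,0} = 2
G(12) = mex{2,1} = 0
G(13) = mex{2,1} = 0
G(14) = mex{2,1} = 0
G(15) = mex{2,1} = 0
G(16) = mex{0,2} = 1
G(17) = mex{0,2} = 1
G(18) = mex{0,2} = 1
G(19) = mex{0,2} = 1
G(20) = mex{1,0} = 2
G(21) = mex{1,0} = 2
G(22) = mex{1,0} = 2
G(23) = mex{1,0} = 2
G(24) = mex{2,1} = 0
G(25) = mex{2,1} = 0
G(26) = mex{2,1} = 0
G(27) = mex{2,1} = 0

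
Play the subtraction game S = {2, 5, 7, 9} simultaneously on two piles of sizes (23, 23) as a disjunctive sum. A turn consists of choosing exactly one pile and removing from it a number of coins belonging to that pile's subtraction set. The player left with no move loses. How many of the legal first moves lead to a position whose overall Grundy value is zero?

0

All piles use S = {2, 5, 7, 9}:
n :  0  1  2  3  4  5  6  7  8  9 10 11 12 13 14 15 16 17 18 19 20 21 22 23
G :  0  0  1  1  0  2  1  3  2  2  3  3  0  4  1  0  0  1  1  2  2  3  3  2
Pile A: G(23) = 2.
Pile B: G(23) = 2.
Combined Grundy value = 2 ⊕ 2 = 0.
A winning move leaves total XOR = 0, i.e. changes one component's Grundy value g to g ⊕ X where X is the current total.
Pile A: target g' = 2⊕0 = 2, but every legal move changes the Grundy value (mex property), so 0 moves.
Pile B: target g' = 2⊕0 = 2, but every legal move changes the Grundy value (mex property), so 0 moves.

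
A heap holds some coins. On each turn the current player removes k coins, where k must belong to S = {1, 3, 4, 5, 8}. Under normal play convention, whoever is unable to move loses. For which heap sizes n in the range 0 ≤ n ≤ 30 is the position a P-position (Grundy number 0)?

G(0) = 0
G(1) = mex{0} = 1
G(2) = mex{1} = 0
G(3) = mex{0,0} = 1
G(4) = mex{1,1,0} = 2
G(5) = mex{2,0,1,0} = 3
G(6) = mex{3,1,0,1} = 2
G(7) = mex{2,2,1,0} = 3
G(8) = mex{3,3,2,1,0} = 4
G(9) = mex{4,2,3,2,1} = 0
G(10) = mex{0,3,2,3,0} = 1
G(11) = mex{1,4,3,2,1} = 0
G(12) = mex{0,0,4,3,2} = 1
G(13) = mex{1,1,0,4,3} = 2
G(14) = mex{2,0,1,0,2} = 3
G(15) = mex{3,1,0,1,3} = 2
G(16) = mex{2,2,1,0,4} = 3
G(17) = mex{3,3,2,1,0} = 4
G(18) = mex{4,2,3,2,1} = 0
G(19) = mex{0,3,2,3,0} = 1
G(20) = mex{1,4,3,2,1} = 0
G(21) = mex{0,0,4,3,2} = 1
G(22) = mex{1,1,0,4,3} = 2
G(23) = mex{2,0,1,0,2} = 3
G(24) = mex{3,1,0,1,3} = 2
G(25) = mex{2,2,1,0,4} = 3
G(26) = mex{3,3,2,1,0} = 4
G(27) = mex{4,2,3,2,1} = 0
G(28) = mex{0,3,2,3,0} = 1
G(29) = mex{1,4,3,2,1} = 0
G(30) = mex{0,0,4,3,2} = 1
P-positions are exactly the n with G(n) = 0.

0, 2, 9, 11, 18, 20, 27, 29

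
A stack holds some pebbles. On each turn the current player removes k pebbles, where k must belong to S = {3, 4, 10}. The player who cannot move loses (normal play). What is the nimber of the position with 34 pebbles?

2

n :  0  1  2  3  4  5  6  7  8  9 10 11 12 13 14 15 16 17 18 19 20 21 22 23 24 25 26 27 28 29 30 31 32 33 34
G :  0  0  0  1  1  1  2  0  0  0  1  1  1  2  0  0  0  1  1  1  2  0  0  0  1  1  1  2  0  0  0  1  1  1  2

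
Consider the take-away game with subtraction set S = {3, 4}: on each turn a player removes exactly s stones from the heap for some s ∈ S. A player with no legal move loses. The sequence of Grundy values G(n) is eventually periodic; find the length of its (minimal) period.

7

G(0) = 0
G(1) = mex{} = 0
G(2) = mex{} = 0
G(3) = mex{0} = 1
G(4) = mex{0,0} = 1
G(5) = mex{0,0} = 1
G(6) = mex{1,0} = 2
G(7) = mex{1,1} = 0
G(8) = mex{1,1} = 0
G(9) = mex{2,1} = 0
G(10) = mex{0,2} = 1
G(11) = mex{0,0} = 1
G(12) = mex{0,0} = 1
G(13) = mex{1,0} = 2
G(14) = mex{1,1} = 0
G(15) = mex{1,1} = 0
G(n+7) = G(n) holds for n = 0,…,3 (a full window of length max(S) = 4), so the sequence is purely periodic with period 7.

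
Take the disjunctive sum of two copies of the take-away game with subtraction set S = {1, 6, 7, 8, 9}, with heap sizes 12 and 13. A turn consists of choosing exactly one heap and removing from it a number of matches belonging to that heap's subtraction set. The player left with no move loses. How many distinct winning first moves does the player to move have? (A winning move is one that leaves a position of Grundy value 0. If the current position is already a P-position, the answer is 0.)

1

All heaps use S = {1, 6, 7, 8, 9}:
n :  0  1  2  3  4  5  6  7  8  9 10 11 12 13
G :  0  1  0  1  0  1  2  3  2  3  2  3  4  5
Heap A: G(12) = 4.
Heap B: G(13) = 5.
Combined Grundy value = 4 ⊕ 5 = 1.
A winning move leaves total XOR = 0, i.e. changes one component's Grundy value g to g ⊕ X where X is the current total.
Heap A: need g' = 4⊕1 = 5. Options: 12−1→G=3, 12−6→G=2, 12−7→G=1, 12−8→G=0, 12−9→G=1. Hits: 0.
Heap B: need g' = 5⊕1 = 4. Options: 13−1→G=4, 13−6→G=3, 13−7→G=2, 13−8→G=1, 13−9→G=0. Hits: 1.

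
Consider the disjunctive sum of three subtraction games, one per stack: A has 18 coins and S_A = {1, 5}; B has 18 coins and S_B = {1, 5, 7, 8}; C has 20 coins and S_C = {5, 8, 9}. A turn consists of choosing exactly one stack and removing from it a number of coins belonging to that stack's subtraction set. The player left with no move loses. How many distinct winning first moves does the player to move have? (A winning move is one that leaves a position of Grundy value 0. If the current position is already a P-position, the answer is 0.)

0

Stack A, S = {1, 5}:
n :  0  1  2  3  4  5  6  7  8  9 10 11 12 13 14 15 16 17 18
G :  0  1  0  1  0  1  0  1  0  1  0  1  0  1  0  1  0  1  0
G_A(18) = 0.
Stack B, S = {1, 5, 7, 8}:
n :  0  1  2  3  4  5  6  7  8  9 10 11 12 13 14 15 16 17 18
G :  0  1  0  1  0  1  0  1  2  3  2  3  2  3  2  0  1  0  1
G_B(18) = 1.
Stack C, S = {5, 8, 9}:
n :  0  1  2  3  4  5  6  7  8  9 10 11 12 13 14 15 16 17 18 19 20
G :  0  0  0  0  0  1  1  1  1  1  2  2  2  2  0  0  0  0  0  1  1
G_C(20) = 1.
Combined Grundy value = 0 ⊕ 1 ⊕ 1 = 0.
A winning move leaves total XOR = 0, i.e. changes one component's Grundy value g to g ⊕ X where X is the current total.
Stack A: target g' = 0⊕0 = 0, but every legal move changes the Grundy value (mex property), so 0 moves.
Stack B: target g' = 1⊕0 = 1, but every legal move changes the Grundy value (mex property), so 0 moves.
Stack C: target g' = 1⊕0 = 1, but every legal move changes the Grundy value (mex property), so 0 moves.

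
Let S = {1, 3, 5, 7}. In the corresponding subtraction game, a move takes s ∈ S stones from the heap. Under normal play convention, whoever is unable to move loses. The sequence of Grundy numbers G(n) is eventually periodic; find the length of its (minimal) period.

2

n :  0  1  2  3  4  5  6  7  8  9 10 11 12 13 14
G :  0  1  0  1  0  1  0  1  0  1  0  1  0  1  0
G(n+2) = G(n) holds for n = 0,…,6 (a full window of length max(S) = 7), so the sequence is purely periodic with period 2.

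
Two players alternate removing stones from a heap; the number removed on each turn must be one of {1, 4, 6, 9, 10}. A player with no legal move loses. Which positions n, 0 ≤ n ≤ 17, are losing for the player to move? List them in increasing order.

0, 2, 5, 7

G(0) = 0
G(1) = mex{0} = 1
G(2) = mex{1} = 0
G(3) = mex{0} = 1
G(4) = mex{1,0} = 2
G(5) = mex{2,1} = 0
G(6) = mex{0,0,0} = 1
G(7) = mex{1,1,1} = 0
G(8) = mex{0,2,0} = 1
G(9) = mex{1,0,1,0} = 2
G(10) = mex{2,1,2,1,0} = 3
G(11) = mex{3,0,0,0,1} = 2
G(12) = mex{2,1,1,1,0} = 3
G(13) = mex{3,2,0,2,1} = 4
G(14) = mex{4,3,1,0,2} = 5
G(15) = mex{5,2,2,1,0} = 3
G(16) = mex{3,3,3,0,1} = 2
G(17) = mex{2,4,2,1,0} = 3
P-positions are exactly the n with G(n) = 0.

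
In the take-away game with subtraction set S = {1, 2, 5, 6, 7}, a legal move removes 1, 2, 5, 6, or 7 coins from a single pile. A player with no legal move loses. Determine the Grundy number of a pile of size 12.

n :  0  1  2  3  4  5  6  7  8  9 10 11 12
G :  0  1  2  0  1  2  3  4  5  3  4  0  1

1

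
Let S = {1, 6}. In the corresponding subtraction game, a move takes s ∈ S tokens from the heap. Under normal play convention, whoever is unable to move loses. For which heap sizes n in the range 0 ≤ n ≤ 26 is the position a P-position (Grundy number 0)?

n :  0  1  2  3  4  5  6  7  8  9 10 11 12 13 14 15 16 17 18 19 20 21 22 23 24 25 26
G :  0  1  0  1  0  1  2  0  1  0  1  0  1  2  0  1  0  1  0  1  2  0  1  0  1  0  1
P-positions are exactly the n with G(n) = 0.

0, 2, 4, 7, 9, 11, 14, 16, 18, 21, 23, 25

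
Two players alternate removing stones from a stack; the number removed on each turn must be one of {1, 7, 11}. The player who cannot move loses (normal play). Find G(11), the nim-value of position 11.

G(0) = 0
G(1) = mex{0} = 1
G(2) = mex{1} = 0
G(3) = mex{0} = 1
G(4) = mex{1} = 0
G(5) = mex{0} = 1
G(6) = mex{1} = 0
G(7) = mex{0,0} = 1
G(8) = mex{1,1} = 0
G(9) = mex{0,0} = 1
G(10) = mex{1,1} = 0
G(11) = mex{0,0,0} = 1

1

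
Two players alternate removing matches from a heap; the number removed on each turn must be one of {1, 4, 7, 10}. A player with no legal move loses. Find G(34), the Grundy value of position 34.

1

G(0) = 0
G(1) = mex{0} = 1
G(2) = mex{1} = 0
G(3) = mex{0} = 1
G(4) = mex{1,0} = 2
G(5) = mex{2,1} = 0
G(6) = mex{0,0} = 1
G(7) = mex{1,1,0} = 2
G(8) = mex{2,2,1} = 0
G(9) = mex{0,0,0} = 1
G(10) = mex{1,1,1,0} = 2
G(11) = mex{2,2,2,1} = 0
G(12) = mex{0,0,0,0} = 1
G(13) = mex{1,1,1,1} = 0
G(14) = mex{0,2,2,2} = 1
G(15) = mex{1,0,0,0} = 2
G(16) = mex{2,1,1,1} = 0
G(17) = mex{0,0,2,2} = 1
G(18) = mex{1,1,0,0} = 2
G(19) = mex{2,2,1,1} = 0
G(20) = mex{0,0,0,2} = 1
G(21) = mex{1,1,1,0} = 2
G(22) = mex{2,2,2,1} = 0
G(23) = mex{0,0,0,0} = 1
G(24) = mex{1,1,1,1} = 0
G(25) = mex{0,2,2,2} = 1
G(26) = mex{1,0,0,0} = 2
G(27) = mex{2,1,1,1} = 0
G(28) = mex{0,0,2,2} = 1
G(29) = mex{1,1,0,0} = 2
G(30) = mex{2,2,1,1} = 0
G(31) = mex{0,0,0,2} = 1
G(32) = mex{1,1,1,0} = 2
G(33) = mex{2,2,2,1} = 0
G(34) = mex{0,0,0,0} = 1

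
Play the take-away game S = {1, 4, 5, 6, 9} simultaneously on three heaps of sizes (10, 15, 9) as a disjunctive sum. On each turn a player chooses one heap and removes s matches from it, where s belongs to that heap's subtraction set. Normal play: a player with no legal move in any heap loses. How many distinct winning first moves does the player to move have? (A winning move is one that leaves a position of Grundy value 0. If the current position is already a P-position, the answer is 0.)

2

All heaps use S = {1, 4, 5, 6, 9}:
n :  0  1  2  3  4  5  6  7  8  9 10 11 12 13 14 15
G :  0  1  0  1  2  3  2  3  4  5  0  1  0  1  2  3
Heap A: G(10) = 0.
Heap B: G(15) = 3.
Heap C: G(9) = 5.
Combined Grundy value = 0 ⊕ 3 ⊕ 5 = 6.
A winning move leaves total XOR = 0, i.e. changes one component's Grundy value g to g ⊕ X where X is the current total.
Heap A: need g' = 0⊕6 = 6. Options: 10−1→G=5, 10−4→G=2, 10−5→G=3, 10−6→G=2, 10−9→G=1. Hits: 0.
Heap B: need g' = 3⊕6 = 5. Options: 15−1→G=2, 15−4→G=1, 15−5→G=0, 15−6→G=5, 15−9→G=2. Hits: 1.
Heap C: need g' = 5⊕6 = 3. Options: 9−1→G=4, 9−4→G=3, 9−5→G=2, 9−6→G=1, 9−9→G=0. Hits: 1.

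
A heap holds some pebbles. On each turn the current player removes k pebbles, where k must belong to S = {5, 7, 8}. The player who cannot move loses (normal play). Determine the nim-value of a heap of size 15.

0

n :  0  1  2  3  4  5  6  7  8  9 10 11 12 13 14 15
G :  0  0  0  0  0  1  1  1  1  1  2  2  2  0  0  0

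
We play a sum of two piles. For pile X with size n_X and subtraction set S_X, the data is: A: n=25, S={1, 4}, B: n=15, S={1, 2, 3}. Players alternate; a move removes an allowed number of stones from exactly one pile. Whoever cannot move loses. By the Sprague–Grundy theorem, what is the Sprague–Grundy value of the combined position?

3

Pile A, S = {1, 4}:
G(0) = 0
G(1) = mex{0} = 1
G(2) = mex{1} = 0
G(3) = mex{0} = 1
G(4) = mex{1,0} = 2
G(5) = mex{2,1} = 0
G(6) = mex{0,0} = 1
G(7) = mex{1,1} = 0
G(8) = mex{0,2} = 1
G(9) = mex{1,0} = 2
G(10) = mex{2,1} = 0
G(11) = mex{0,0} = 1
G(12) = mex{1,1} = 0
G(13) = mex{0,2} = 1
G(14) = mex{1,0} = 2
G(15) = mex{2,1} = 0
G(16) = mex{0,0} = 1
G(17) = mex{1,1} = 0
G(18) = mex{0,2} = 1
G(19) = mex{1,0} = 2
G(20) = mex{2,1} = 0
G(21) = mex{0,0} = 1
G(22) = mex{1,1} = 0
G(23) = mex{0,2} = 1
G(24) = mex{1,0} = 2
G(25) = mex{2,1} = 0
G_A(25) = 0.
Pile B, S = {1, 2, 3}:
G(0) = 0
G(1) = mex{0} = 1
G(2) = mex{1,0} = 2
G(3) = mex{2,1,0} = 3
G(4) = mex{3,2,1} = 0
G(5) = mex{0,3,2} = 1
G(6) = mex{1,0,3} = 2
G(7) = mex{2,1,0} = 3
G(8) = mex{3,2,1} = 0
G(9) = mex{0,3,2} = 1
G(10) = mex{1,0,3} = 2
G(11) = mex{2,1,0} = 3
G(12) = mex{3,2,1} = 0
G(13) = mex{0,3,2} = 1
G(14) = mex{1,0,3} = 2
G(15) = mex{2,1,0} = 3
G_B(15) = 3.
Combined Grundy value = 0 ⊕ 3 = 3.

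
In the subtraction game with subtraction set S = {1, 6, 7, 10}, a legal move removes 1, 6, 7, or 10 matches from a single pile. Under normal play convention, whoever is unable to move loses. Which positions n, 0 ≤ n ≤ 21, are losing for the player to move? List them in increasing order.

n :  0  1  2  3  4  5  6  7  8  9 10 11 12 13 14 15 16 17 18 19 20 21
G :  0  1  0  1  0  1  2  3  2  3  2  3  4  0  1  0  1  0  1  2  3  2
P-positions are exactly the n with G(n) = 0.

0, 2, 4, 13, 15, 17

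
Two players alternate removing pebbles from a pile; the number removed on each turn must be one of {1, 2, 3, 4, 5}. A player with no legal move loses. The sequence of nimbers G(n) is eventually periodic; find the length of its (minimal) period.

6

n :  0  1  2  3  4  5  6  7  8  9 10 11 12 13 14
G :  0  1  2  3  4  5  0  1  2  3  4  5  0  1  2
G(n+6) = G(n) holds for n = 0,…,4 (a full window of length max(S) = 5), so the sequence is purely periodic with period 6.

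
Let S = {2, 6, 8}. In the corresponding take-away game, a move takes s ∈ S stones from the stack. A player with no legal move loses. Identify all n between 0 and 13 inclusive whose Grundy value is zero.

n :  0  1  2  3  4  5  6  7  8  9 10 11 12 13
G :  0  0  1  1  0  0  1  1  2  2  3  3  2  2
P-positions are exactly the n with G(n) = 0.

0, 1, 4, 5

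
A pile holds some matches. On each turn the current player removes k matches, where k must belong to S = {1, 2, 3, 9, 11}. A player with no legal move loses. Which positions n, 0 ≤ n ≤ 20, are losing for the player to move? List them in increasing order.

G(0) = 0
G(1) = mex{0} = 1
G(2) = mex{1,0} = 2
G(3) = mex{2,1,0} = 3
G(4) = mex{3,2,1} = 0
G(5) = mex{0,3,2} = 1
G(6) = mex{1,0,3} = 2
G(7) = mex{2,1,0} = 3
G(8) = mex{3,2,1} = 0
G(9) = mex{0,3,2,0} = 1
G(10) = mex{1,0,3,1} = 2
G(11) = mex{2,1,0,2,0} = 3
G(12) = mex{3,2,1,3,1} = 0
G(13) = mex{0,3,2,0,2} = 1
G(14) = mex{1,0,3,1,3} = 2
G(15) = mex{2,1,0,2,0} = 3
G(16) = mex{3,2,1,3,1} = 0
G(17) = mex{0,3,2,0,2} = 1
G(18) = mex{1,0,3,1,3} = 2
G(19) = mex{2,1,0,2,0} = 3
G(20) = mex{3,2,1,3,1} = 0
P-positions are exactly the n with G(n) = 0.

0, 4, 8, 12, 16, 20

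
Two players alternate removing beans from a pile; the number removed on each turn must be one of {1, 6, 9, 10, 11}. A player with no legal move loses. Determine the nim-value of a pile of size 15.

4

G(0) = 0
G(1) = mex{0} = 1
G(2) = mex{1} = 0
G(3) = mex{0} = 1
G(4) = mex{1} = 0
G(5) = mex{0} = 1
G(6) = mex{1,0} = 2
G(7) = mex{2,1} = 0
G(8) = mex{0,0} = 1
G(9) = mex{1,1,0} = 2
G(10) = mex{2,0,1,0} = 3
G(11) = mex{3,1,0,1,0} = 2
G(12) = mex{2,2,1,0,1} = 3
G(13) = mex{3,0,0,1,0} = 2
G(14) = mex{2,1,1,0,1} = 3
G(15) = mex{3,2,2,1,0} = 4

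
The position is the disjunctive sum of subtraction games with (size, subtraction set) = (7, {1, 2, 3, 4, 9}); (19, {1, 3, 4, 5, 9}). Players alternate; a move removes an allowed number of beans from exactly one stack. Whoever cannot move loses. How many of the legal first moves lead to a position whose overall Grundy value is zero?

2

Stack A, S = {1, 2, 3, 4, 9}:
n : 0 1 2 3 4 5 6 7
G : 0 1 2 3 4 0 1 2
G_A(7) = 2.
Stack B, S = {1, 3, 4, 5, 9}:
G(0) = 0
G(1) = mex{0} = 1
G(2) = mex{1} = 0
G(3) = mex{0,0} = 1
G(4) = mex{1,1,0} = 2
G(5) = mex{2,0,1,0} = 3
G(6) = mex{3,1,0,1} = 2
G(7) = mex{2,2,1,0} = 3
G(8) = mex{3,3,2,1} = 0
G(9) = mex{0,2,3,2,0} = 1
G(10) = mex{1,3,2,3,1} = 0
G(11) = mex{0,0,3,2,0} = 1
G(12) = mex{1,1,0,3,1} = 2
G(13) = mex{2,0,1,0,2} = 3
G(14) = mex{3,1,0,1,3} = 2
G(15) = mex{2,2,1,0,2} = 3
G(16) = mex{3,3,2,1,3} = 0
G(17) = mex{0,2,3,2,0} = 1
G(18) = mex{1,3,2,3,1} = 0
G(19) = mex{0,0,3,2,0} = 1
G_B(19) = 1.
Combined Grundy value = 2 ⊕ 1 = 3.
A winning move leaves total XOR = 0, i.e. changes one component's Grundy value g to g ⊕ X where X is the current total.
Stack A: need g' = 2⊕3 = 1. Options: 7−1→G=1, 7−2→G=0, 7−3→G=4, 7−4→G=3. Hits: 1.
Stack B: need g' = 1⊕3 = 2. Options: 19−1→G=0, 19−3→G=0, 19−4→G=3, 19−5→G=2, 19−9→G=0. Hits: 1.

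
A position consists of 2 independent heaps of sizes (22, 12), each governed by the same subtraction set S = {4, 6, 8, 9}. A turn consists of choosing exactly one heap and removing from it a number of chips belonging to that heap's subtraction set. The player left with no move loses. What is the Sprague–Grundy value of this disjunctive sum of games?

1

All heaps use S = {4, 6, 8, 9}:
n :  0  1  2  3  4  5  6  7  8  9 10 11 12 13 14 15 16 17 18 19 20 21 22
G :  0  0  0  0  1  1  1  1  2  2  2  2  3  0  0  0  0  1  1  1  1  2  2
Heap A: G(22) = 2.
Heap B: G(12) = 3.
Combined Grundy value = 2 ⊕ 3 = 1.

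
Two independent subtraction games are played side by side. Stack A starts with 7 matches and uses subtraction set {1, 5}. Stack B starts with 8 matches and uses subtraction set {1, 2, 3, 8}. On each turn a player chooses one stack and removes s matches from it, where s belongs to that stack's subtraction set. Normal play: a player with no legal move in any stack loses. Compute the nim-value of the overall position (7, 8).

Stack A, S = {1, 5}:
n : 0 1 2 3 4 5 6 7
G : 0 1 0 1 0 1 0 1
G_A(7) = 1.
Stack B, S = {1, 2, 3, 8}:
n : 0 1 2 3 4 5 6 7 8
G : 0 1 2 3 0 1 2 3 4
G_B(8) = 4.
Combined Grundy value = 1 ⊕ 4 = 5.

5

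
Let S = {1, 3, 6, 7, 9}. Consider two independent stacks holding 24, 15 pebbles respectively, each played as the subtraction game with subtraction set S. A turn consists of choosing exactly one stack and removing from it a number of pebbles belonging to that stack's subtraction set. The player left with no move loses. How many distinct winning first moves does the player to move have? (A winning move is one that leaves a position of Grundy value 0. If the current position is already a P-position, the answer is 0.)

4

All stacks use S = {1, 3, 6, 7, 9}:
n :  0  1  2  3  4  5  6  7  8  9 10 11 12 13 14 15 16 17 18 19 20 21 22 23 24
G :  0  1  0  1  0  1  2  3  2  3  2  3  0  1  0  1  0  1  2  3  2  3  2  3  0
Stack A: G(24) = 0.
Stack B: G(15) = 1.
Combined Grundy value = 0 ⊕ 1 = 1.
A winning move leaves total XOR = 0, i.e. changes one component's Grundy value g to g ⊕ X where X is the current total.
Stack A: need g' = 0⊕1 = 1. Options: 24−1→G=3, 24−3→G=3, 24−6→G=2, 24−7→G=1, 24−9→G=1. Hits: 2.
Stack B: need g' = 1⊕1 = 0. Options: 15−1→G=0, 15−3→G=0, 15−6→G=3, 15−7→G=2, 15−9→G=2. Hits: 2.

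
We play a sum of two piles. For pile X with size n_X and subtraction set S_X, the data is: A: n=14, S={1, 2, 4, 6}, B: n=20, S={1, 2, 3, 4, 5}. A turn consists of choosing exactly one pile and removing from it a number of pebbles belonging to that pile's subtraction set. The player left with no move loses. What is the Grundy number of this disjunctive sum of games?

1

Pile A, S = {1, 2, 4, 6}:
G(0) = 0
G(1) = mex{0} = 1
G(2) = mex{1,0} = 2
G(3) = mex{2,1} = 0
G(4) = mex{0,2,0} = 1
G(5) = mex{1,0,1} = 2
G(6) = mex{2,1,2,0} = 3
G(7) = mex{3,2,0,1} = 4
G(8) = mex{4,3,1,2} = 0
G(9) = mex{0,4,2,0} = 1
G(10) = mex{1,0,3,1} = 2
G(11) = mex{2,1,4,2} = 0
G(12) = mex{0,2,0,3} = 1
G(13) = mex{1,0,1,4} = 2
G(14) = mex{2,1,2,0} = 3
G_A(14) = 3.
Pile B, S = {1, 2, 3, 4, 5}:
n :  0  1  2  3  4  5  6  7  8  9 10 11 12 13 14 15 16 17 18 19 20
G :  0  1  2  3  4  5  0  1  2  3  4  5  0  1  2  3  4  5  0  1  2
G_B(20) = 2.
Combined Grundy value = 3 ⊕ 2 = 1.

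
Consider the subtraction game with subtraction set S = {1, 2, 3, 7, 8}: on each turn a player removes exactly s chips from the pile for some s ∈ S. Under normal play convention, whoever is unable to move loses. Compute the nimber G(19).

n :  0  1  2  3  4  5  6  7  8  9 10 11 12 13 14 15 16 17 18 19
G :  0  1  2  3  0  1  2  3  4  0  1  2  3  0  1  2  3  4  0  1

1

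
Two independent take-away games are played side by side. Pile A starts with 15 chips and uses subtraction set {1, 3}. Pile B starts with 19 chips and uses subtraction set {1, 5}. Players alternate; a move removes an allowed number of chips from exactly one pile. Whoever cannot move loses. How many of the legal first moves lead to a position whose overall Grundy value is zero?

0

Pile A, S = {1, 3}:
n :  0  1  2  3  4  5  6  7  8  9 10 11 12 13 14 15
G :  0  1  0  1  0  1  0  1  0  1  0  1  0  1  0  1
G_A(15) = 1.
Pile B, S = {1, 5}:
G(0) = 0
G(1) = mex{0} = 1
G(2) = mex{1} = 0
G(3) = mex{0} = 1
G(4) = mex{1} = 0
G(5) = mex{0,0} = 1
G(6) = mex{1,1} = 0
G(7) = mex{0,0} = 1
G(8) = mex{1,1} = 0
G(9) = mex{0,0} = 1
G(10) = mex{1,1} = 0
G(11) = mex{0,0} = 1
G(12) = mex{1,1} = 0
G(13) = mex{0,0} = 1
G(14) = mex{1,1} = 0
G(15) = mex{0,0} = 1
G(16) = mex{1,1} = 0
G(17) = mex{0,0} = 1
G(18) = mex{1,1} = 0
G(19) = mex{0,0} = 1
G_B(19) = 1.
Combined Grundy value = 1 ⊕ 1 = 0.
A winning move leaves total XOR = 0, i.e. changes one component's Grundy value g to g ⊕ X where X is the current total.
Pile A: target g' = 1⊕0 = 1, but every legal move changes the Grundy value (mex property), so 0 moves.
Pile B: target g' = 1⊕0 = 1, but every legal move changes the Grundy value (mex property), so 0 moves.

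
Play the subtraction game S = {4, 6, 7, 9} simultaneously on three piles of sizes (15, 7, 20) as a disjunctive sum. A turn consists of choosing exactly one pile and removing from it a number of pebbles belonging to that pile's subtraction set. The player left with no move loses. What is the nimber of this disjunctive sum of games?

0

All piles use S = {4, 6, 7, 9}:
n :  0  1  2  3  4  5  6  7  8  9 10 11 12 13 14 15 16 17 18 19 20
G :  0  0  0  0  1  1  1  1  2  2  2  2  3  0  0  0  0  1  1  1  1
Pile A: G(15) = 0.
Pile B: G(7) = 1.
Pile C: G(20) = 1.
Combined Grundy value = 0 ⊕ 1 ⊕ 1 = 0.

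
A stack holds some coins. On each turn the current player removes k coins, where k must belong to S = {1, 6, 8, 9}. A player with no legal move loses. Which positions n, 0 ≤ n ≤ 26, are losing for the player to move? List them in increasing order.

0, 2, 4, 7, 14, 17, 19, 21, 24

n :  0  1  2  3  4  5  6  7  8  9 10 11 12 13 14 15 16 17 18 19 20 21 22 23 24 25 26
G :  0  1  0  1  0  1  2  0  1  2  3  2  3  2  0  1  2  0  1  0  1  0  1  2  0  1  2
P-positions are exactly the n with G(n) = 0.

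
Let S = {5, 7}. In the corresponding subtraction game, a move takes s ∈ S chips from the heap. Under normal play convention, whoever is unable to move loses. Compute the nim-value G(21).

G(0) = 0
G(1) = mex{} = 0
G(2) = mex{} = 0
G(3) = mex{} = 0
G(4) = mex{} = 0
G(5) = mex{0} = 1
G(6) = mex{0} = 1
G(7) = mex{0,0} = 1
G(8) = mex{0,0} = 1
G(9) = mex{0,0} = 1
G(10) = mex{1,0} = 2
G(11) = mex{1,0} = 2
G(12) = mex{1,1} = 0
G(13) = mex{1,1} = 0
G(14) = mex{1,1} = 0
G(15) = mex{2,1} = 0
G(16) = mex{2,1} = 0
G(17) = mex{0,2} = 1
G(18) = mex{0,2} = 1
G(19) = mex{0,0} = 1
G(20) = mex{0,0} = 1
G(21) = mex{0,0} = 1

1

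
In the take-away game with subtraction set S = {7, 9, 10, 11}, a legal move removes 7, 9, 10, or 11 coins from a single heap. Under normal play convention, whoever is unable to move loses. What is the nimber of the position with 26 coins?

1

G(0) = 0
G(1) = mex{} = 0
G(2) = mex{} = 0
G(3) = mex{} = 0
G(4) = mex{} = 0
G(5) = mex{} = 0
G(6) = mex{} = 0
G(7) = mex{0} = 1
G(8) = mex{0} = 1
G(9) = mex{0,0} = 1
G(10) = mex{0,0,0} = 1
G(11) = mex{0,0,0,0} = 1
G(12) = mex{0,0,0,0} = 1
G(13) = mex{0,0,0,0} = 1
G(14) = mex{1,0,0,0} = 2
G(15) = mex{1,0,0,0} = 2
G(16) = mex{1,1,0,0} = 2
G(17) = mex{1,1,1,0} = 2
G(18) = mex{1,1,1,1} = 0
G(19) = mex{1,1,1,1} = 0
G(20) = mex{1,1,1,1} = 0
G(21) = mex{2,1,1,1} = 0
G(22) = mex{2,1,1,1} = 0
G(23) = mex{2,2,1,1} = 0
G(24) = mex{2,2,2,1} = 0
G(25) = mex{0,2,2,2} = 1
G(26) = mex{0,2,2,2} = 1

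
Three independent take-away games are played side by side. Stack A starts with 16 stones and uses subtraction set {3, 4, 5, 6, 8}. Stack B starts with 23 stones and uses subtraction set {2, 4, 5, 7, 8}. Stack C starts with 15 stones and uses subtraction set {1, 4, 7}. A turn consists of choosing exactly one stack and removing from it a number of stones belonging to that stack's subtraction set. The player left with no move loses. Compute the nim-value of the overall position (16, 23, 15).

2

Stack A, S = {3, 4, 5, 6, 8}:
G(0) = 0
G(1) = mex{} = 0
G(2) = mex{} = 0
G(3) = mex{0} = 1
G(4) = mex{0,0} = 1
G(5) = mex{0,0,0} = 1
G(6) = mex{1,0,0,0} = 2
G(7) = mex{1,1,0,0} = 2
G(8) = mex{1,1,1,0,0} = 2
G(9) = mex{2,1,1,1,0} = 3
G(10) = mex{2,2,1,1,0} = 3
G(11) = mex{2,2,2,1,1} = 0
G(12) = mex{3,2,2,2,1} = 0
G(13) = mex{3,3,2,2,1} = 0
G(14) = mex{0,3,3,2,2} = 1
G(15) = mex{0,0,3,3,2} = 1
G(16) = mex{0,0,0,3,2} = 1
G_A(16) = 1.
Stack B, S = {2, 4, 5, 7, 8}:
n :  0  1  2  3  4  5  6  7  8  9 10 11 12 13 14 15 16 17 18 19 20 21 22 23
G :  0  0  1  1  2  2  3  3  4  4  0  0  1  1  2  2  3  3  4  4  0  0  1  1
G_B(23) = 1.
Stack C, S = {1, 4, 7}:
G(0) = 0
G(1) = mex{0} = 1
G(2) = mex{1} = 0
G(3) = mex{0} = 1
G(4) = mex{1,0} = 2
G(5) = mex{2,1} = 0
G(6) = mex{0,0} = 1
G(7) = mex{1,1,0} = 2
G(8) = mex{2,2,1} = 0
G(9) = mex{0,0,0} = 1
G(10) = mex{1,1,1} = 0
G(11) = mex{0,2,2} = 1
G(12) = mex{1,0,0} = 2
G(13) = mex{2,1,1} = 0
G(14) = mex{0,0,2} = 1
G(15) = mex{1,1,0} = 2
G_C(15) = 2.
Combined Grundy value = 1 ⊕ 1 ⊕ 2 = 2.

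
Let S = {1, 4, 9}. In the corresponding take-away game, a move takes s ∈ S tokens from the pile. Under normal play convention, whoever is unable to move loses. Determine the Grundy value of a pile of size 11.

1

G(0) = 0
G(1) = mex{0} = 1
G(2) = mex{1} = 0
G(3) = mex{0} = 1
G(4) = mex{1,0} = 2
G(5) = mex{2,1} = 0
G(6) = mex{0,0} = 1
G(7) = mex{1,1} = 0
G(8) = mex{0,2} = 1
G(9) = mex{1,0,0} = 2
G(10) = mex{2,1,1} = 0
G(11) = mex{0,0,0} = 1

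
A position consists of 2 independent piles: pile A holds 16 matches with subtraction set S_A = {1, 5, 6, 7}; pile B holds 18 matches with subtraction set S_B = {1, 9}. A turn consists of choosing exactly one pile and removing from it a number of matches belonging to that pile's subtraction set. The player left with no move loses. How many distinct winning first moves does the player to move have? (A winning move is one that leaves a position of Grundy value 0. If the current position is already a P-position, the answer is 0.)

0

Pile A, S = {1, 5, 6, 7}:
G(0) = 0
G(1) = mex{0} = 1
G(2) = mex{1} = 0
G(3) = mex{0} = 1
G(4) = mex{1} = 0
G(5) = mex{0,0} = 1
G(6) = mex{1,1,0} = 2
G(7) = mex{2,0,1,0} = 3
G(8) = mex{3,1,0,1} = 2
G(9) = mex{2,0,1,0} = 3
G(10) = mex{3,1,0,1} = 2
G(11) = mex{2,2,1,0} = 3
G(12) = mex{3,3,2,1} = 0
G(13) = mex{0,2,3,2} = 1
G(14) = mex{1,3,2,3} = 0
G(15) = mex{0,2,3,2} = 1
G(16) = mex{1,3,2,3} = 0
G_A(16) = 0.
Pile B, S = {1, 9}:
n :  0  1  2  3  4  5  6  7  8  9 10 11 12 13 14 15 16 17 18
G :  0  1  0  1  0  1  0  1  0  1  0  1  0  1  0  1  0  1  0
G_B(18) = 0.
Combined Grundy value = 0 ⊕ 0 = 0.
A winning move leaves total XOR = 0, i.e. changes one component's Grundy value g to g ⊕ X where X is the current total.
Pile A: target g' = 0⊕0 = 0, but every legal move changes the Grundy value (mex property), so 0 moves.
Pile B: target g' = 0⊕0 = 0, but every legal move changes the Grundy value (mex property), so 0 moves.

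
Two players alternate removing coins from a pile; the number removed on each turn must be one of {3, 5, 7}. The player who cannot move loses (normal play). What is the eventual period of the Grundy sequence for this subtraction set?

G(0) = 0
G(1) = mex{} = 0
G(2) = mex{} = 0
G(3) = mex{0} = 1
G(4) = mex{0} = 1
G(5) = mex{0,0} = 1
G(6) = mex{1,0} = 2
G(7) = mex{1,0,0} = 2
G(8) = mex{1,1,0} = 2
G(9) = mex{2,1,0} = 3
G(10) = mex{2,1,1} = 0
G(11) = mex{2,2,1} = 0
G(12) = mex{3,2,1} = 0
G(13) = mex{0,2,2} = 1
G(14) = mex{0,3,2} = 1
G(15) = mex{0,0,2} = 1
G(16) = mex{1,0,3} = 2
G(17) = mex{1,0,0} = 2
G(18) = mex{1,1,0} = 2
G(19) = mex{2,1,0} = 3
G(20) = mex{2,1,1} = 0
G(21) = mex{2,2,1} = 0
G(n+10) = G(n) holds for n = 0,…,6 (a full window of length max(S) = 7), so the sequence is purely periodic with period 10.

10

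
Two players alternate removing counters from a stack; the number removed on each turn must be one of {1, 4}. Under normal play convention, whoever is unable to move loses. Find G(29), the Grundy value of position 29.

2

n :  0  1  2  3  4  5  6  7  8  9 10 11 12 13 14 15 16 17 18 19 20 21 22 23 24 25 26 27 28 29
G :  0  1  0  1  2  0  1  0  1  2  0  1  0  1  2  0  1  0  1  2  0  1  0  1  2  0  1  0  1  2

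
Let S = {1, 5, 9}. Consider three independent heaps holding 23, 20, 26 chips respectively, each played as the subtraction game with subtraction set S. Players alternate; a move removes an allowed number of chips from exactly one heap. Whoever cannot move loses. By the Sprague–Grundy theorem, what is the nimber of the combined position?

1

All heaps use S = {1, 5, 9}:
G(0) = 0
G(1) = mex{0} = 1
G(2) = mex{1} = 0
G(3) = mex{0} = 1
G(4) = mex{1} = 0
G(5) = mex{0,0} = 1
G(6) = mex{1,1} = 0
G(7) = mex{0,0} = 1
G(8) = mex{1,1} = 0
G(9) = mex{0,0,0} = 1
G(10) = mex{1,1,1} = 0
G(11) = mex{0,0,0} = 1
G(12) = mex{1,1,1} = 0
G(13) = mex{0,0,0} = 1
G(14) = mex{1,1,1} = 0
G(15) = mex{0,0,0} = 1
G(16) = mex{1,1,1} = 0
G(17) = mex{0,0,0} = 1
G(18) = mex{1,1,1} = 0
G(19) = mex{0,0,0} = 1
G(20) = mex{1,1,1} = 0
G(21) = mex{0,0,0} = 1
G(22) = mex{1,1,1} = 0
G(23) = mex{0,0,0} = 1
G(24) = mex{1,1,1} = 0
G(25) = mex{0,0,0} = 1
G(26) = mex{1,1,1} = 0
Heap A: G(23) = 1.
Heap B: G(20) = 0.
Heap C: G(26) = 0.
Combined Grundy value = 1 ⊕ 0 ⊕ 0 = 1.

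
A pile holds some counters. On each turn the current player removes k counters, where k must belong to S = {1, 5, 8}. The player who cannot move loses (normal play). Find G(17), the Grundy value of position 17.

n :  0  1  2  3  4  5  6  7  8  9 10 11 12 13 14 15 16 17
G :  0  1  0  1  0  1  0  1  2  3  2  3  2  0  1  0  1  0

0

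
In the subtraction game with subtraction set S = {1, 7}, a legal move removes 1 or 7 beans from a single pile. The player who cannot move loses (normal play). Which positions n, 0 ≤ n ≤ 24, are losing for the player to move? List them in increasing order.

0, 2, 4, 6, 8, 10, 12, 14, 16, 18, 20, 22, 24

n :  0  1  2  3  4  5  6  7  8  9 10 11 12 13 14 15 16 17 18 19 20 21 22 23 24
G :  0  1  0  1  0  1  0  1  0  1  0  1  0  1  0  1  0  1  0  1  0  1  0  1  0
P-positions are exactly the n with G(n) = 0.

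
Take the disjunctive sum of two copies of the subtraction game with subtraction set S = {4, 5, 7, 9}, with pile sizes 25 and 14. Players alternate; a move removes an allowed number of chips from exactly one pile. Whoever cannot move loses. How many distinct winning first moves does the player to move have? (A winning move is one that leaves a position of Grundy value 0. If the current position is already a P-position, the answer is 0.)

All piles use S = {4, 5, 7, 9}:
n :  0  1  2  3  4  5  6  7  8  9 10 11 12 13 14 15 16 17 18 19 20 21 22 23 24 25
G :  0  0  0  0  1  1  1  1  2  2  2  2  3  0  0  0  0  1  1  1  1  2  2  2  2  3
Pile A: G(25) = 3.
Pile B: G(14) = 0.
Combined Grundy value = 3 ⊕ 0 = 3.
A winning move leaves total XOR = 0, i.e. changes one component's Grundy value g to g ⊕ X where X is the current total.
Pile A: need g' = 3⊕3 = 0. Options: 25−4→G=2, 25−5→G=1, 25−7→G=1, 25−9→G=0. Hits: 1.
Pile B: need g' = 0⊕3 = 3. Options: 14−4→G=2, 14−5→G=2, 14−7→G=1, 14−9→G=1. Hits: 0.

1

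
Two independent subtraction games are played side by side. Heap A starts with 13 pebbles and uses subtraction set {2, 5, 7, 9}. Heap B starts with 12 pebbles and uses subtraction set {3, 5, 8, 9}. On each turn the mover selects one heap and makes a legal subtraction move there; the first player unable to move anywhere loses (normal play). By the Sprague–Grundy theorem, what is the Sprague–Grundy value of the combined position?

Heap A, S = {2, 5, 7, 9}:
n :  0  1  2  3  4  5  6  7  8  9 10 11 12 13
G :  0  0  1  1  0  2  1  3  2  2  3  3  0  4
G_A(13) = 4.
Heap B, S = {3, 5, 8, 9}:
G(0) = 0
G(1) = mex{} = 0
G(2) = mex{} = 0
G(3) = mex{0} = 1
G(4) = mex{0} = 1
G(5) = mex{0,0} = 1
G(6) = mex{1,0} = 2
G(7) = mex{1,0} = 2
G(8) = mex{1,1,0} = 2
G(9) = mex{2,1,0,0} = 3
G(10) = mex{2,1,0,0} = 3
G(11) = mex{2,2,1,0} = 3
G(12) = mex{3,2,1,1} = 0
G_B(12) = 0.
Combined Grundy value = 4 ⊕ 0 = 4.

4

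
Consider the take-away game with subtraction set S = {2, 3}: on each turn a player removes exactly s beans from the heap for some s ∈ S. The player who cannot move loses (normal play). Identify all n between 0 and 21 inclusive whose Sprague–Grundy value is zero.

0, 1, 5, 6, 10, 11, 15, 16, 20, 21

n :  0  1  2  3  4  5  6  7  8  9 10 11 12 13 14 15 16 17 18 19 20 21
G :  0  0  1  1  2  0  0  1  1  2  0  0  1  1  2  0  0  1  1  2  0  0
P-positions are exactly the n with G(n) = 0.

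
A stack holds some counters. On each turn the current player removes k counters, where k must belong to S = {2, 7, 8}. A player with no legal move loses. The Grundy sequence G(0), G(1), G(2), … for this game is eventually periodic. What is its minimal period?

G(0) = 0
G(1) = mex{} = 0
G(2) = mex{0} = 1
G(3) = mex{0} = 1
G(4) = mex{1} = 0
G(5) = mex{1} = 0
G(6) = mex{0} = 1
G(7) = mex{0,0} = 1
G(8) = mex{1,0,0} = 2
G(9) = mex{1,1,0} = 2
G(10) = mex{2,1,1} = 0
G(11) = mex{2,0,1} = 3
G(12) = mex{0,0,0} = 1
G(13) = mex{3,1,0} = 2
G(14) = mex{1,1,1} = 0
G(15) = mex{2,2,1} = 0
G(16) = mex{0,2,2} = 1
G(17) = mex{0,0,2} = 1
G(18) = mex{1,3,0} = 2
G(19) = mex{1,1,3} = 0
G(20) = mex{2,2,1} = 0
G(21) = mex{0,0,2} = 1
G(22) = mex{0,0,0} = 1
G(23) = mex{1,1,0} = 2
G(24) = mex{1,1,1} = 0
G(25) = mex{2,2,1} = 0
G(26) = mex{0,0,2} = 1
From n = 12 onward G(n+5) = G(n); since this holds over max(S) = 8 consecutive positions the period is 5 (pre-period 12).

5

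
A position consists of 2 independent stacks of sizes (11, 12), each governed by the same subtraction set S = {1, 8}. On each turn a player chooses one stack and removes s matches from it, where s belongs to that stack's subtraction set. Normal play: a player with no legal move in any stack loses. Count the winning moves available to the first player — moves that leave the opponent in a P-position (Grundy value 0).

4

All stacks use S = {1, 8}:
n :  0  1  2  3  4  5  6  7  8  9 10 11 12
G :  0  1  0  1  0  1  0  1  2  0  1  0  1
Stack A: G(11) = 0.
Stack B: G(12) = 1.
Combined Grundy value = 0 ⊕ 1 = 1.
A winning move leaves total XOR = 0, i.e. changes one component's Grundy value g to g ⊕ X where X is the current total.
Stack A: need g' = 0⊕1 = 1. Options: 11−1→G=1, 11−8→G=1. Hits: 2.
Stack B: need g' = 1⊕1 = 0. Options: 12−1→G=0, 12−8→G=0. Hits: 2.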